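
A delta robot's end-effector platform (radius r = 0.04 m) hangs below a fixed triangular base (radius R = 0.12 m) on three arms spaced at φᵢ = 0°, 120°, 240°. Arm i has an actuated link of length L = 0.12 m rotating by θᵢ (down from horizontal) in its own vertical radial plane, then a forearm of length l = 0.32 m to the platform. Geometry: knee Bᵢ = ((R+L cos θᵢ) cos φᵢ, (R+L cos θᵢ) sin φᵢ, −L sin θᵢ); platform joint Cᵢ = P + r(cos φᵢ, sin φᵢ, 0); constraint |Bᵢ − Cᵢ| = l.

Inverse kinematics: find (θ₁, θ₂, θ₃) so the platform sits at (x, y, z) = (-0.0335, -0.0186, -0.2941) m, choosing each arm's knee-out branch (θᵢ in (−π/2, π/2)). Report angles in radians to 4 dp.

θ₁ = 0.5239, θ₂ = 0.3493, θ₃ = 0.1744

rotate P by −φ1: (-0.0335, -0.0186, -0.2941)
  A cos θ + B sin θ = C:  0.1135·cos θ + -0.2941·sin θ = -0.0488
  √(A²+B²)=0.3152;  θ1 = -1.2025+1.7264 ≈ 0.5239
rotate P by −φ2: (0.0006, 0.0383, -0.2941)
  A cos θ + B sin θ = C:  0.0794·cos θ + -0.2941·sin θ = -0.0261
  √(A²+B²)=0.3046;  θ2 = -1.3072+1.6565 ≈ 0.3493
rotate P by −φ3: (0.0329, -0.0197, -0.2941)
  A=0.0471, B=-0.2941, C=(l²−L²−A²−y'²−z²)/(2L)=-0.0046
  γ=atan2(-0.2941,0.0471)=-1.4119;  ψ=arccos(-0.0155)=1.5863;  θ3=γ+ψ≈0.1744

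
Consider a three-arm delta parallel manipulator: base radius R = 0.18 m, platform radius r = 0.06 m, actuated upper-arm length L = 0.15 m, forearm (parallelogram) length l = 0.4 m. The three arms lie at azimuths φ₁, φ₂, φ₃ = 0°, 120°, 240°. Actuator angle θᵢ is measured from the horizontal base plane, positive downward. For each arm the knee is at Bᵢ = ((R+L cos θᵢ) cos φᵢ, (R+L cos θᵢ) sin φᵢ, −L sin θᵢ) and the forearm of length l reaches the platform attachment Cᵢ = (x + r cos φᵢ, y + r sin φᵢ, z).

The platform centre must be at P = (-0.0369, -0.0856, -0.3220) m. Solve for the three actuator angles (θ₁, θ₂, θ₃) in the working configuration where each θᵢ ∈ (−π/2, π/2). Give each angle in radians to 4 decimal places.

θ₁ = 0.4360, θ₂ = 0.5234, θ₃ = -0.2618

φ1=0.0° → target in arm frame (-0.0369, -0.0856)
  A=0.1569, B=-0.3220, C=(l²−L²−A²−y'²−z²)/(2L)=0.0062
  γ=atan2(-0.3220,0.1569)=-1.1174;  ψ=arccos(0.0174)=1.5534;  θ1=γ+ψ≈0.4360
arm 2 (φ=120.0°): x'=-0.0557, y'=0.0748
  e−x'=0.1757;  (l²−L²−(e−x')²−y'²−z²)/2L = -0.0088
  √(A²+B²)=0.3668;  θ2 = -1.0713+1.5948 ≈ 0.5234
rotate P by −φ3: (0.0926, 0.0108, -0.3220)
  e−x'=0.0274;  (l²−L²−(e−x')²−y'²−z²)/2L = 0.1098
  γ=atan2(-0.3220,0.0274)=-1.4859;  ψ=arccos(0.3398)=1.2241;  θ3=γ+ψ≈-0.2618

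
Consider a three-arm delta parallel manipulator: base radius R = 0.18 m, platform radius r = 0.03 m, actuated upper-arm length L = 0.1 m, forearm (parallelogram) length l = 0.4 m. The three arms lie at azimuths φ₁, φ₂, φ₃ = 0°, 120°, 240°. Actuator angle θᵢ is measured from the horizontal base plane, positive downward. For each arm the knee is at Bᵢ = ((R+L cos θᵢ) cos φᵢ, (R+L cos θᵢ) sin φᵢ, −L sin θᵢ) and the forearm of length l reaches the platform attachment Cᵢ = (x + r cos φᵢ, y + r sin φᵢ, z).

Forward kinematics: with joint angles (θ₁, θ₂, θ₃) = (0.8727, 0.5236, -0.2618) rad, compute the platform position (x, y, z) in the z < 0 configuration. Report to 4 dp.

φ1=0.0°: virtual centre (0.2143, 0.0000, -0.0766), radius l
φ2=120.0°: virtual centre (-0.1183, 0.2049, -0.0500), radius l
φ3=240.0°: virtual centre (-0.1233, -0.2136, 0.0259), radius l
subtract pairs → two planes through P
linear system: -0.6652x+0.4098y = 0.0067−0.0532z; -0.6751x+-0.4271y = 0.0097−0.2050z
Cramer: x(z) = -0.0122+0.1903z;  y(z) = -0.0034+0.1791z
quadratic in z: (1.0683)z²+(0.0658)z+(-0.1028)=0, √Δ=0.6661 → z ∈ {-0.3426, 0.2810}; z = -0.3426 (taking z<0)
x = -0.0774, y = -0.0648

(-0.0774, -0.0648, -0.3426)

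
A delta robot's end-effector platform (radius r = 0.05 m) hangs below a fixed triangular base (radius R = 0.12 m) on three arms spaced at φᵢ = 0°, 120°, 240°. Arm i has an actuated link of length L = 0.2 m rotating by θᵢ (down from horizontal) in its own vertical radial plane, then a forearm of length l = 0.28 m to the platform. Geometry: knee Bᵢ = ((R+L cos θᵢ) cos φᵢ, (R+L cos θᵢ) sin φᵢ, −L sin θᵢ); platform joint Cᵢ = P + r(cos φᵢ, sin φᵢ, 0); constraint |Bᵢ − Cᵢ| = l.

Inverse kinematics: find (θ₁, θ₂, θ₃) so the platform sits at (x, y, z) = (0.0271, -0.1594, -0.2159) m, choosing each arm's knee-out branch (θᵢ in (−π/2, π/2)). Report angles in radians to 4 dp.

φ1=0.0° → target in arm frame (0.0271, -0.1594)
  A cos θ + B sin θ = C:  0.0429·cos θ + -0.2159·sin θ = -0.0887
  γ=atan2(-0.2159,0.0429)=-1.3746;  ψ=arccos(-0.4028)=1.9853;  θ1=γ+ψ≈0.6107
arm 2 (φ=120.0°): x'=-0.1516, y'=0.0562
  A cos θ + B sin θ = C:  0.2216·cos θ + -0.2159·sin θ = -0.1512
  θ2 = atan2(B,A) + arccos(C/0.3094) = 1.3090
rotate P by −φ3: (0.1245, 0.1032, -0.2159)
  A cos θ + B sin θ = C:  -0.0545·cos θ + -0.2159·sin θ = -0.0546
  √(A²+B²)=0.2227;  θ3 = -1.8180+1.8184 ≈ 0.0003

θ₁ = 0.6107, θ₂ = 1.3090, θ₃ = 0.0003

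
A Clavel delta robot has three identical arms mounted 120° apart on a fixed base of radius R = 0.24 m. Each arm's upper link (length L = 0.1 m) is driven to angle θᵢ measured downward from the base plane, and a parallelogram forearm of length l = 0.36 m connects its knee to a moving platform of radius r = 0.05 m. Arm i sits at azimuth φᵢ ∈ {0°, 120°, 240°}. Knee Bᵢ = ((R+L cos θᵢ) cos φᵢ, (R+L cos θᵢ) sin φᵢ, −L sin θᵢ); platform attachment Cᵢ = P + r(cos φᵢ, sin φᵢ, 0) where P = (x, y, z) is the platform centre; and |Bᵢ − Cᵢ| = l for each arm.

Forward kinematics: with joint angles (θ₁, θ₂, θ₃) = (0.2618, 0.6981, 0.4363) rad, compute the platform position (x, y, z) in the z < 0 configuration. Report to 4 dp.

(0.0236, -0.0186, -0.2710)

centre 1 = (0.2866·cos0.0°, 0.2866·sin0.0°, -0.0259) = (0.2866, 0.0000, -0.0259)
φ2=120.0°: virtual centre (-0.1333, 0.2309, -0.0643), radius l
φ3=240.0°: virtual centre (-0.1403, -0.2430, -0.0423), radius l
subtract pairs → two planes through P
[-0.8398 0.4618 -0.0768]·P = -0.0076;  [-0.8538 -0.4861 -0.0328]·P = -0.0023
Cramer: x(z) = 0.0059-0.0654z;  y(z) = -0.0057+0.0474z
quadratic in z: (1.0065)z²+(0.0879)z+(-0.0501)=0, √Δ=0.4577 → z ∈ {-0.2710, 0.1837}; z = -0.2710 (taking z<0)
x = 0.0236, y = -0.0186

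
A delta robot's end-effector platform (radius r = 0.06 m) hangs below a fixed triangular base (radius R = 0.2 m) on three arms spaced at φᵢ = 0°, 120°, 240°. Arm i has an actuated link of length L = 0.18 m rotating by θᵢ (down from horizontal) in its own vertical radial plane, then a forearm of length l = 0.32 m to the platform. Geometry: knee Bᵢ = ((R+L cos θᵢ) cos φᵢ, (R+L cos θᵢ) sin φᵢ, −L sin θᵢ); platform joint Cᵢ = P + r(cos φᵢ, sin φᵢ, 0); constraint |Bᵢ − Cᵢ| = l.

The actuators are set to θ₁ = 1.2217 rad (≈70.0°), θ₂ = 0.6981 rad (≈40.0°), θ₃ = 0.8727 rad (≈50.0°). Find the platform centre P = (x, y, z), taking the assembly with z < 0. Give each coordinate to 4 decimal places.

centre 1 = (0.2016·cos0.0°, 0.2016·sin0.0°, -0.1691) = (0.2016, 0.0000, -0.1691)
arm 2 at φ=120.0°: (R−r)+L cos θ2 = 0.2779;  centre 2 = (-0.1389, 0.2407, -0.1157)
centre 3 = (0.2557·cos240.0°, 0.2557·sin240.0°, -0.1379) = (-0.1278, -0.2214, -0.1379)
subtract pairs → two planes through P
[-0.6810 0.4813 0.1069]·P = 0.0214;  [-0.6588 -0.4429 0.0625]·P = 0.0152
det = 0.6187;  x = -0.0271+0.1251z,  y = 0.0061+-0.0450z
into |P−centre ₁|² = l²: 1.0177z² + 0.2805z + -0.0215 = 0;  Δ = 0.1661;  z = -0.3380 or 0.0624 → z<0 root = -0.3380
x = -0.0694, y = 0.0213

(-0.0694, 0.0213, -0.3380)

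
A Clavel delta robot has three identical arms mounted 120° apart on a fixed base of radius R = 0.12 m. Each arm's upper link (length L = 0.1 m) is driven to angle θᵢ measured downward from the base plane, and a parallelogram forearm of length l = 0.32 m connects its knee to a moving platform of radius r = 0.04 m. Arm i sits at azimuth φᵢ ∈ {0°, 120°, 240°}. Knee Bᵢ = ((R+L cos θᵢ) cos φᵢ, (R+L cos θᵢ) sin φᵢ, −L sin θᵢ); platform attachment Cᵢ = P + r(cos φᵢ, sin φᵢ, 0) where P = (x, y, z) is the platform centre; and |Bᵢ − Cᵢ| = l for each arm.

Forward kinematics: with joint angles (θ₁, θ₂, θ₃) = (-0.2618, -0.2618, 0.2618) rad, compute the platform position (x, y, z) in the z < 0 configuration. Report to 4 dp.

arm 1 at φ=0.0°: ρ1 = 0.1766;  O1 = (0.1766, 0.0000, 0.0259)
φ2=120.0°: virtual centre (-0.0883, 0.1529, 0.0259), radius l
arm 3 at φ=240.0°: ρ3 = 0.1766;  O3 = (-0.0883, -0.1529, -0.0259)
eliminate P² terms by subtracting sphere 1 from 2 and 3
plane₁₂: -0.5298x+0.3059y+0.0000z = 0.0000
det = 0.3241;  x = 0.0000+-0.0977z,  y = 0.0000+-0.1692z
into |P−O₁|² = l²: 1.0382z² + -0.0173z + -0.0705 = 0;  Δ = 0.2933;  z = -0.2525 or 0.2691 → z<0 root = -0.2525
x = 0.0247, y = 0.0427

(0.0247, 0.0427, -0.2525)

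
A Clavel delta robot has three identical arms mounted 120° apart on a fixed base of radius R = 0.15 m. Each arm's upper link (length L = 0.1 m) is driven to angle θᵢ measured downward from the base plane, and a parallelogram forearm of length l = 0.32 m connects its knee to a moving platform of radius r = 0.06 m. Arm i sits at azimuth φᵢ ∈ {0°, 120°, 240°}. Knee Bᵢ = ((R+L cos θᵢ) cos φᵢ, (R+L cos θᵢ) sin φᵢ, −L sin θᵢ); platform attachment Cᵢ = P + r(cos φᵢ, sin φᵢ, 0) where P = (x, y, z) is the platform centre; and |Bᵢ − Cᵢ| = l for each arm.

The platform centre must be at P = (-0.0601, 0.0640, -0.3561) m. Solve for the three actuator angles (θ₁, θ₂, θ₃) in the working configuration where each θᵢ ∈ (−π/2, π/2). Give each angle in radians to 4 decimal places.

θ₁ = 1.3092, θ₂ = 0.5237, θ₃ = 1.1342

rotate P by −φ1: (-0.0601, 0.0640, -0.3561)
  A cos θ + B sin θ = C:  0.1501·cos θ + -0.3561·sin θ = -0.3052
  θ1 = atan2(B,A) + arccos(C/0.3864) = 1.3092
rotate P by −φ2: (0.0855, 0.0200, -0.3561)
  A=0.0045, B=-0.3561, C=(l²−L²−A²−y'²−z²)/(2L)=-0.1741
  √(A²+B²)=0.3561;  θ2 = -1.5581+2.0817 ≈ 0.5237
rotate P by −φ3: (-0.0254, -0.0840, -0.3561)
  A cos θ + B sin θ = C:  0.1154·cos θ + -0.3561·sin θ = -0.2739
  √(A²+B²)=0.3743;  θ3 = -1.2575+2.3917 ≈ 1.1342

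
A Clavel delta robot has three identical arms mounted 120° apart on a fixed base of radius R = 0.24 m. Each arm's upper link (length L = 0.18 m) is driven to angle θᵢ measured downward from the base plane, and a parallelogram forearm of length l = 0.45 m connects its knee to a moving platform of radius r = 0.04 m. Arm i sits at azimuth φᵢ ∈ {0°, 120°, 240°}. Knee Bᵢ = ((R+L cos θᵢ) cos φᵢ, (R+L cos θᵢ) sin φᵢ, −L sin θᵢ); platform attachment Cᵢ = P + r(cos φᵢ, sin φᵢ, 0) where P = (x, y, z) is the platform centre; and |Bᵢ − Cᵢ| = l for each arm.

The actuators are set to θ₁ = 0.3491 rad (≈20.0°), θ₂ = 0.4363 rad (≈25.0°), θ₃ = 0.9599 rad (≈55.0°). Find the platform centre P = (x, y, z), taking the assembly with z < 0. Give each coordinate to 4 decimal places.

arm 1 at φ=0.0°: ρ1 = 0.3691;  S1 = (0.3691, 0.0000, -0.0616)
φ2=120.0°: virtual centre (-0.1816, 0.3145, -0.0761), radius l
S3 = (0.3032·cos240.0°, 0.3032·sin240.0°, -0.1474) = (-0.1516, -0.2626, -0.1474)
subtract pairs → two planes through P
[-1.1014 0.6290 -0.0290]·P = -0.0024;  [-1.0415 -0.5252 -0.1717]·P = -0.0264
Cramer: x(z) = 0.0145-0.0999z;  y(z) = 0.0215-0.1289z
into |P−S₁|² = l²: 1.0266z² + 0.1885z + -0.0724 = 0;  Δ = 0.3330;  z = -0.3729 or 0.1893 → z<0 root = -0.3729
x = 0.0517, y = 0.0696

(0.0517, 0.0696, -0.3729)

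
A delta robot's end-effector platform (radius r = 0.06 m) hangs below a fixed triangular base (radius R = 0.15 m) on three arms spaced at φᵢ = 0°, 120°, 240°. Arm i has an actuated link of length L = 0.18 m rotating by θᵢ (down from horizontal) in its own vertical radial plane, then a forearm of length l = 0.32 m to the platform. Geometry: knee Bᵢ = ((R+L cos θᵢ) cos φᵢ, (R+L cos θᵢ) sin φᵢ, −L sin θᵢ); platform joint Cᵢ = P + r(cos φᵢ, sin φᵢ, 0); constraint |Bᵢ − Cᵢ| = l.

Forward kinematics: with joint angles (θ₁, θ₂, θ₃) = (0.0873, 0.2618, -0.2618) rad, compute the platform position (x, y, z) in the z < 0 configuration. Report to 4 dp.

S1 = (0.2693·cos0.0°, 0.2693·sin0.0°, -0.0157) = (0.2693, 0.0000, -0.0157)
arm 2 at φ=120.0°: ρ2 = 0.2639;  S2 = (-0.1319, 0.2285, -0.0466)
S3 = (0.2639·cos240.0°, 0.2639·sin240.0°, 0.0466) = (-0.1319, -0.2285, 0.0466)
|S₂|²−|S₁|² = -0.0010;  |S₃|²−|S₁|² = -0.0010
plane₁₂: -0.8025x+0.4570y+-0.0618z = -0.0010
Cramer: x(z) = 0.0012+0.0391z;  y(z) = 0.0000+0.2039z
sphere 1 gives Az²+Bz+C=0 with A=1.0431, B=0.0104, C=-0.0303;  B²−4AC=0.1264;  roots -0.1754, 0.1655;  negative root z = -0.1754
x = -0.0056, y = -0.0358

(-0.0056, -0.0358, -0.1754)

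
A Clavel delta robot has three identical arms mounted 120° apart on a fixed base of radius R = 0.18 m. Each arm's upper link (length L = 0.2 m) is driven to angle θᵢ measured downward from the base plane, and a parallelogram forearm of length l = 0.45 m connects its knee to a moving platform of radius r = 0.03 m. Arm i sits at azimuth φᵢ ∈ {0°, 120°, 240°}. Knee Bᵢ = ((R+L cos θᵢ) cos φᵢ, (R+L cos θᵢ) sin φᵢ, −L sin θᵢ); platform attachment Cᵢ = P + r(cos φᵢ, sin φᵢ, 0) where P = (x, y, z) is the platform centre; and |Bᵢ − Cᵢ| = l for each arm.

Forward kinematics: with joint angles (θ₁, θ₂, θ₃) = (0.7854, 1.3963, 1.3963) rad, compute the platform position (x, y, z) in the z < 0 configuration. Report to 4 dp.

(0.1225, 0.0000, -0.5585)

φ1=0.0°: virtual centre (0.2914, 0.0000, -0.1414), radius l
O2 = (0.1847·cos120.0°, 0.1847·sin120.0°, -0.1970) = (-0.0924, 0.1600, -0.1970)
φ3=240.0°: virtual centre (-0.0924, -0.1600, -0.1970), radius l
eliminate P² terms by subtracting sphere 1 from 2 and 3
plane₁₂: -0.7676x+0.3199y+-0.1111z = -0.0320
Cramer: x(z) = 0.0417-0.1447z;  y(z) = 0.0000+0.0000z
sphere 1 gives Az²+Bz+C=0 with A=1.0209, B=0.3551, C=-0.1201;  B²−4AC=0.6167;  roots -0.5585, 0.2107;  negative root z = -0.5585
x = 0.1225, y = 0.0000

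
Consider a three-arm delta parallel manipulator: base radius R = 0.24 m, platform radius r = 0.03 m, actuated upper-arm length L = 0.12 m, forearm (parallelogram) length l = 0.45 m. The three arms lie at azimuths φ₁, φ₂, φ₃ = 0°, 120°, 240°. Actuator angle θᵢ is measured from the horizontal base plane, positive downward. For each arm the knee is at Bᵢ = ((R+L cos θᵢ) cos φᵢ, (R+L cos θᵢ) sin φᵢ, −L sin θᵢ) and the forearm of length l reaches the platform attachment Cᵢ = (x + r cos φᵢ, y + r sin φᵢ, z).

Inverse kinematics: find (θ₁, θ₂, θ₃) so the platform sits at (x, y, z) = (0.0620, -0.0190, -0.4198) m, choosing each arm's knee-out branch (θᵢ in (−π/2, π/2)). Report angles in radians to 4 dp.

arm 1 (φ=0.0°): x'=0.0620, y'=-0.0190
  e−x'=0.1480;  (l²−L²−(e−x')²−y'²−z²)/2L = -0.0433
  γ=atan2(-0.4198,0.1480)=-1.2319;  ψ=arccos(-0.0973)=1.6683;  θ1=γ+ψ≈0.4364
arm 2 (φ=120.0°): x'=-0.0475, y'=-0.0442
  A=0.2575, B=-0.4198, C=(l²−L²−A²−y'²−z²)/(2L)=-0.2349
  θ2 = atan2(B,A) + arccos(C/0.4925) = 1.0473
rotate P by −φ3: (-0.0145, 0.0632, -0.4198)
  e−x'=0.2245;  (l²−L²−(e−x')²−y'²−z²)/2L = -0.1773
  γ=atan2(-0.4198,0.2245)=-1.0796;  ψ=arccos(-0.3724)=1.9524;  θ3=γ+ψ≈0.8727

θ₁ = 0.4364, θ₂ = 1.0473, θ₃ = 0.8727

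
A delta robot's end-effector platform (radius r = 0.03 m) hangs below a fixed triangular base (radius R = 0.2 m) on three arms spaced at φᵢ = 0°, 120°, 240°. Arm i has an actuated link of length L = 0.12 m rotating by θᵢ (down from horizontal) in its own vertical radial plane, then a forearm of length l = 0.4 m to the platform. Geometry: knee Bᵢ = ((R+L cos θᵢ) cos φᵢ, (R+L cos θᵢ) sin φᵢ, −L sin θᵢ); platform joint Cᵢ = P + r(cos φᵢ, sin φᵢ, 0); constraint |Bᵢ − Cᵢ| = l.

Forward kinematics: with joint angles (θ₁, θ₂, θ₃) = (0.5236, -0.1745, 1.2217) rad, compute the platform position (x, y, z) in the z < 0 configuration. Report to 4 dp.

(0.0099, 0.1330, -0.3295)

arm 1 at φ=0.0°: e+L cos θ1 = 0.2739;  S1 = (0.2739, 0.0000, -0.0600)
arm 2 at φ=120.0°: e+L cos θ2 = 0.2882;  S2 = (-0.1441, 0.2496, 0.0208)
S3 = (0.2110·cos240.0°, 0.2110·sin240.0°, -0.1128) = (-0.1055, -0.1828, -0.1128)
subtract pairs → two planes through P
plane₁₂: -0.8360x+0.4991y+0.1617z = 0.0048
det = 0.6844;  x = 0.0130+0.0094z,  y = 0.0315+-0.3082z
into |P−S₁|² = l²: 1.0951z² + 0.0957z + -0.0873 = 0;  Δ = 0.3917;  z = -0.3295 or 0.2421 → z<0 root = -0.3295
x = 0.0099, y = 0.1330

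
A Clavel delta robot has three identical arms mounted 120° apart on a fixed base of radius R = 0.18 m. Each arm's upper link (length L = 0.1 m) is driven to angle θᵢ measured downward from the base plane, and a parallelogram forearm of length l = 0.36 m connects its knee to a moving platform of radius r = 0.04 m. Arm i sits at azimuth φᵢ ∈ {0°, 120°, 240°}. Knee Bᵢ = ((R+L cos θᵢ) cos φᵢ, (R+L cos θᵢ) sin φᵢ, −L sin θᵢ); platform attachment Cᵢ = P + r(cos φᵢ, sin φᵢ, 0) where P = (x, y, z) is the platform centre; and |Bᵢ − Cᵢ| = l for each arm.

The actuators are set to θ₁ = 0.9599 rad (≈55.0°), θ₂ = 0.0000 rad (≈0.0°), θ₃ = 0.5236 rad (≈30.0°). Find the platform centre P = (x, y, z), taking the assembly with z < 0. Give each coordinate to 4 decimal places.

(-0.0726, 0.0426, -0.3163)

arm 1 at φ=0.0°: ρ1 = 0.1974;  centre 1 = (0.1974, 0.0000, -0.0819)
φ2=120.0°: virtual centre (-0.1200, 0.2078, 0.0000), radius l
φ3=240.0°: virtual centre (-0.1133, -0.1962, -0.0500), radius l
subtract pairs → two planes through P
plane₁₂: -0.6347x+0.4157y+0.1638z = 0.0119
Cramer: x(z) = -0.0159+0.1790z;  y(z) = 0.0044-0.1208z
quadratic in z: (1.0466)z²+(0.0864)z+(-0.0774)=0, √Δ=0.5757 → z ∈ {-0.3163, 0.2337}; z = -0.3163 (taking z<0)
x = -0.0726, y = 0.0426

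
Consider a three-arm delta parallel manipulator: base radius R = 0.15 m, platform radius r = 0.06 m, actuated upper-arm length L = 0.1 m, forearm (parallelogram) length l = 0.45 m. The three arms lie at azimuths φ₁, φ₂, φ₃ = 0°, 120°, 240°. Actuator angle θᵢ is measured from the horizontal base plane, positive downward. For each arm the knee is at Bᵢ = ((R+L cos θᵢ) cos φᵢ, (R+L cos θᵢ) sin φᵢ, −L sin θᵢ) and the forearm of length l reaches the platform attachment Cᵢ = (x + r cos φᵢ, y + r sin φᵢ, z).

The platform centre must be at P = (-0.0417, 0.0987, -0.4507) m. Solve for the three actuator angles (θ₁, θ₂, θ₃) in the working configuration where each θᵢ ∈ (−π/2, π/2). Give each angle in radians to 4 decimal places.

arm 1 (φ=0.0°): x'=-0.0417, y'=0.0987
  e−x'=0.1317;  (l²−L²−(e−x')²−y'²−z²)/2L = -0.1886
  √(A²+B²)=0.4695;  θ1 = -1.2865+1.9841 ≈ 0.6976
arm 2 (φ=120.0°): x'=0.1063, y'=-0.0132
  A=-0.0163, B=-0.4507, C=(l²−L²−A²−y'²−z²)/(2L)=-0.0554
  √(A²+B²)=0.4510;  θ2 = -1.6070+1.6939 ≈ 0.0869
φ3=240.0° → target in arm frame (-0.0646, -0.0855)
  A cos θ + B sin θ = C:  0.1546·cos θ + -0.4507·sin θ = -0.2092
  γ=atan2(-0.4507,0.1546)=-1.2403;  ψ=arccos(-0.4391)=2.0254;  θ3=γ+ψ≈0.7851

θ₁ = 0.6976, θ₂ = 0.0869, θ₃ = 0.7851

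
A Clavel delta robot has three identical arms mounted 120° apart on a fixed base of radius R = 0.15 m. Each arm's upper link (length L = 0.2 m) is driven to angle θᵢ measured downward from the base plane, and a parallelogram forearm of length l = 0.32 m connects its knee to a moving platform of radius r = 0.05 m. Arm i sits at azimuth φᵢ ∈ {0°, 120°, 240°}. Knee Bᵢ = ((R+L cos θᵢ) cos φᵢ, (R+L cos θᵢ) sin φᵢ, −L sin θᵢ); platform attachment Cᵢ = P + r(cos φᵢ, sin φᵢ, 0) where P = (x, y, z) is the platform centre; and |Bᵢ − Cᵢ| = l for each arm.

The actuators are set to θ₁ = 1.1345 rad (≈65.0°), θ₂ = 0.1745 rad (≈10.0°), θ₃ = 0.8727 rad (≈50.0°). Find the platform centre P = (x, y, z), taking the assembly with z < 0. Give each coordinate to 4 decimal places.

(-0.0998, 0.0858, -0.3005)

φ1=0.0°: virtual centre (0.1845, 0.0000, -0.1813), radius l
O2 = (0.2970·cos120.0°, 0.2970·sin120.0°, -0.0347) = (-0.1485, 0.2572, -0.0347)
O3 = (0.2286·cos240.0°, 0.2286·sin240.0°, -0.1532) = (-0.1143, -0.1979, -0.1532)
eliminate P² terms by subtracting sphere 1 from 2 and 3
[-0.6660 0.5144 0.2931]·P = 0.0225;  [-0.5976 -0.3959 0.0561]·P = 0.0088
det = 0.5710;  x = -0.0235+0.2537z,  y = 0.0133+-0.2413z
into |P−O₁|² = l²: 1.1226z² + 0.2506z + -0.0261 = 0;  Δ = 0.1799;  z = -0.3005 or 0.0773 → z<0 root = -0.3005
x = -0.0998, y = 0.0858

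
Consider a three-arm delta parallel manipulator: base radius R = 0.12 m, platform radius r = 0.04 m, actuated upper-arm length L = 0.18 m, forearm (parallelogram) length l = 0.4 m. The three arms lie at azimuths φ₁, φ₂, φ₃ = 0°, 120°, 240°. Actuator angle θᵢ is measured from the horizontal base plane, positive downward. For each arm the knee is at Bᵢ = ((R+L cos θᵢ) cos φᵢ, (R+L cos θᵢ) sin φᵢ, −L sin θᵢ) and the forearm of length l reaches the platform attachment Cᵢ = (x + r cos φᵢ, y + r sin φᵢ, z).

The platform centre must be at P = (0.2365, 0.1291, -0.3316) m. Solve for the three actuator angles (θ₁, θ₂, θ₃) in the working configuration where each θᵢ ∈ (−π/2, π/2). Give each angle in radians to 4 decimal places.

arm 1 (φ=0.0°): x'=0.2365, y'=0.1291
  A=-0.1565, B=-0.3316, C=(l²−L²−A²−y'²−z²)/(2L)=-0.0653
  θ1 = atan2(B,A) + arccos(C/0.3667) = -0.2618
φ2=120.0° → target in arm frame (-0.0064, -0.2694)
  e−x'=0.0864;  (l²−L²−(e−x')²−y'²−z²)/2L = -0.1733
  θ2 = atan2(B,A) + arccos(C/0.3427) = 0.7852
φ3=240.0° → target in arm frame (-0.2301, 0.1403)
  A cos θ + B sin θ = C:  0.3101·cos θ + -0.3316·sin θ = -0.2727
  θ3 = atan2(B,A) + arccos(C/0.4540) = 1.3962

θ₁ = -0.2618, θ₂ = 0.7852, θ₃ = 1.3962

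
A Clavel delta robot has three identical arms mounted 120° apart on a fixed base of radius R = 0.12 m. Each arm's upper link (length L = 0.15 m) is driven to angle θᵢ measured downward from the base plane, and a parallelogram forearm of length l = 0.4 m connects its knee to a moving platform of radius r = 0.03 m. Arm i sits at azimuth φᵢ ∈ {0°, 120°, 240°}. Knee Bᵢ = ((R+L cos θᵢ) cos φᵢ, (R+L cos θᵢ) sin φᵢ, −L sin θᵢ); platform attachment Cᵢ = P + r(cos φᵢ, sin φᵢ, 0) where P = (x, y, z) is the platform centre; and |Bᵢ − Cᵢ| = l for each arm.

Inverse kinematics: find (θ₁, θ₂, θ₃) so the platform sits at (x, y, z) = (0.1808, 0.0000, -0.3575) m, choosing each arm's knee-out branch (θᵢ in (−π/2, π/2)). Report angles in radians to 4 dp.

φ1=0.0° → target in arm frame (0.1808, 0.0000)
  A cos θ + B sin θ = C:  -0.0908·cos θ + -0.3575·sin θ = 0.0048
  θ1 = atan2(B,A) + arccos(C/0.3689) = -0.2618
arm 2 (φ=120.0°): x'=-0.0904, y'=-0.1566
  A cos θ + B sin θ = C:  0.1804·cos θ + -0.3575·sin θ = -0.1579
  γ=atan2(-0.3575,0.1804)=-1.1035;  ψ=arccos(-0.3943)=1.9761;  θ2=γ+ψ≈0.8726
rotate P by −φ3: (-0.0904, 0.1566, -0.3575)
  A cos θ + B sin θ = C:  0.1804·cos θ + -0.3575·sin θ = -0.1579
  √(A²+B²)=0.4004;  θ3 = -1.1035+1.9761 ≈ 0.8726

θ₁ = -0.2618, θ₂ = 0.8726, θ₃ = 0.8726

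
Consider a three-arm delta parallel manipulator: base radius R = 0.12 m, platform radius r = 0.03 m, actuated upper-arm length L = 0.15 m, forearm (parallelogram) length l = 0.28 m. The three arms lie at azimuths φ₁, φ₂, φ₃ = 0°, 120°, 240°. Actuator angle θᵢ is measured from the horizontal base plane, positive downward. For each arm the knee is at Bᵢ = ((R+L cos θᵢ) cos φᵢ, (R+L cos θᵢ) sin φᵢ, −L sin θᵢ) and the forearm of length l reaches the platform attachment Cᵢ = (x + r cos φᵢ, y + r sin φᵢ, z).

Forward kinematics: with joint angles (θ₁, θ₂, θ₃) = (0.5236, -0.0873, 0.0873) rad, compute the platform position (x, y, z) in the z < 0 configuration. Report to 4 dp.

arm 1 at φ=0.0°: e+L cos θ1 = 0.2199;  centre 1 = (0.2199, 0.0000, -0.0750)
arm 2 at φ=120.0°: e+L cos θ2 = 0.2394;  centre 2 = (-0.1197, 0.2074, 0.0131)
centre 3 = (0.2394·cos240.0°, 0.2394·sin240.0°, -0.0131) = (-0.1197, -0.2074, -0.0131)
eliminate P² terms by subtracting sphere 1 from 2 and 3
plane₁₂: -0.6792x+0.4147y+0.1762z = 0.0035
Cramer: x(z) = -0.0052+0.2208z;  y(z) = 0.0000-0.0631z
sphere 1 gives Az²+Bz+C=0 with A=1.0527, B=0.0506, C=-0.0221;  B²−4AC=0.0957;  roots -0.1709, 0.1229;  negative root z = -0.1709
x = -0.0429, y = 0.0108

(-0.0429, 0.0108, -0.1709)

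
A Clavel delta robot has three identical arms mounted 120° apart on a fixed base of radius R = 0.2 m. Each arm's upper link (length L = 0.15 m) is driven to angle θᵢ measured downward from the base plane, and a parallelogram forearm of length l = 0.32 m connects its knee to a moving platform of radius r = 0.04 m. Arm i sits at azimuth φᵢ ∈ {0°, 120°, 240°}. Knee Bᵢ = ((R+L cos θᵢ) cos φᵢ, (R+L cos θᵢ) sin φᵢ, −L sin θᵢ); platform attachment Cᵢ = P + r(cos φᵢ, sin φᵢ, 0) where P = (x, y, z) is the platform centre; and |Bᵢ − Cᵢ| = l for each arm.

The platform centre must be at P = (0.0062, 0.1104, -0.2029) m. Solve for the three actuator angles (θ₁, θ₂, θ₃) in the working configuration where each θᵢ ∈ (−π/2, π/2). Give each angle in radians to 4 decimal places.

θ₁ = 0.6108, θ₂ = -0.1745, θ₃ = 1.2220

rotate P by −φ1: (0.0062, 0.1104, -0.2029)
  A=0.1538, B=-0.2029, C=(l²−L²−A²−y'²−z²)/(2L)=0.0096
  θ1 = atan2(B,A) + arccos(C/0.2546) = 0.6108
φ2=120.0° → target in arm frame (0.0925, -0.0606)
  e−x'=0.0675;  (l²−L²−(e−x')²−y'²−z²)/2L = 0.1017
  √(A²+B²)=0.2138;  θ2 = -1.2497+1.0752 ≈ -0.1745
arm 3 (φ=240.0°): x'=-0.0987, y'=-0.0498
  A cos θ + B sin θ = C:  0.2587·cos θ + -0.2029·sin θ = -0.1023
  θ3 = atan2(B,A) + arccos(C/0.3288) = 1.2220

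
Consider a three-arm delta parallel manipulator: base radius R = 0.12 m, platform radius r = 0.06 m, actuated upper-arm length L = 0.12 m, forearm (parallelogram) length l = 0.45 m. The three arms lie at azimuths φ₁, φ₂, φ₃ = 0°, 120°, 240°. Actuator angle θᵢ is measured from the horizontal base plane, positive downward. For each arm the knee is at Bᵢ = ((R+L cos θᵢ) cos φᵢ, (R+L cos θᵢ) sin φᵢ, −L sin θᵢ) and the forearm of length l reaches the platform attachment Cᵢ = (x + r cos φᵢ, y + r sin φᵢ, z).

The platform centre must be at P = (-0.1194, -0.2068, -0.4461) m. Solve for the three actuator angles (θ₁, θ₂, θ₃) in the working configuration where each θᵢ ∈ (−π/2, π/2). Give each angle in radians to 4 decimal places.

φ1=0.0° → target in arm frame (-0.1194, -0.2068)
  A cos θ + B sin θ = C:  0.1794·cos θ + -0.4461·sin θ = -0.3577
  γ=atan2(-0.4461,0.1794)=-1.1884;  ψ=arccos(-0.7440)=2.4098;  θ1=γ+ψ≈1.2214
rotate P by −φ2: (-0.1194, 0.2068, -0.4461)
  e−x'=0.1794;  (l²−L²−(e−x')²−y'²−z²)/2L = -0.3577
  √(A²+B²)=0.4808;  θ2 = -1.1884+2.4098 ≈ 1.2214
arm 3 (φ=240.0°): x'=0.2388, y'=0.0000
  e−x'=-0.1788;  (l²−L²−(e−x')²−y'²−z²)/2L = -0.1786
  γ=atan2(-0.4461,-0.1788)=-1.9520;  ψ=arccos(-0.3717)=1.9516;  θ3=γ+ψ≈-0.0004

θ₁ = 1.2214, θ₂ = 1.2214, θ₃ = -0.0004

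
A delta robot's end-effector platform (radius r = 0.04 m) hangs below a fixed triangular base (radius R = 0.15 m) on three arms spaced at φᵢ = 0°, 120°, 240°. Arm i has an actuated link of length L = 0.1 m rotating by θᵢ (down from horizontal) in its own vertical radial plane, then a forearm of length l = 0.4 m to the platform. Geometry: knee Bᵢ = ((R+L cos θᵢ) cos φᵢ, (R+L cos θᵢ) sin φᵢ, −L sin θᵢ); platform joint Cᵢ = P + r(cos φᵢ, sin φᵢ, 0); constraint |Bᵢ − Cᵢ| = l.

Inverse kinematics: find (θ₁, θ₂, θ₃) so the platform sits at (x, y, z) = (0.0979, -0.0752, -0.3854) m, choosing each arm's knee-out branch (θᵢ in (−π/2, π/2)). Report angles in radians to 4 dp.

θ₁ = 0.0876, θ₂ = 1.1352, θ₃ = 0.5239

φ1=0.0° → target in arm frame (0.0979, -0.0752)
  e−x'=0.0121;  (l²−L²−(e−x')²−y'²−z²)/2L = -0.0217
  γ=atan2(-0.3854,0.0121)=-1.5394;  ψ=arccos(-0.0562)=1.6270;  θ1=γ+ψ≈0.0876
arm 2 (φ=120.0°): x'=-0.1141, y'=-0.0472
  A=0.2241, B=-0.3854, C=(l²−L²−A²−y'²−z²)/(2L)=-0.2548
  θ2 = atan2(B,A) + arccos(C/0.4458) = 1.1352
arm 3 (φ=240.0°): x'=0.0162, y'=0.1224
  A cos θ + B sin θ = C:  0.0938·cos θ + -0.3854·sin θ = -0.1116
  √(A²+B²)=0.3967;  θ3 = -1.3320+1.8559 ≈ 0.5239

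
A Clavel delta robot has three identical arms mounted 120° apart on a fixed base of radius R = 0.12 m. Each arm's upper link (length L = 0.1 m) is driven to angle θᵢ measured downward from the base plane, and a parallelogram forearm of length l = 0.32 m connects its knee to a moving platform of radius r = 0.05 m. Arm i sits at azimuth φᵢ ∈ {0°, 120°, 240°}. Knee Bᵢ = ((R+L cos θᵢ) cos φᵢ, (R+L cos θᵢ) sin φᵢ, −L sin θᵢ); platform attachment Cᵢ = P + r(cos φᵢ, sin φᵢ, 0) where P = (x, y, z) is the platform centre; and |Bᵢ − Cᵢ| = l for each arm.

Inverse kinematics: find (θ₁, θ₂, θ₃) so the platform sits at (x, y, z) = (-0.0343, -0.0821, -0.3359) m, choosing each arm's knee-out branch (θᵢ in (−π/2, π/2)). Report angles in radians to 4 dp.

rotate P by −φ1: (-0.0343, -0.0821, -0.3359)
  A cos θ + B sin θ = C:  0.1043·cos θ + -0.3359·sin θ = -0.1902
  γ=atan2(-0.3359,0.1043)=-1.2697;  ψ=arccos(-0.5409)=2.1423;  θ1=γ+ψ≈0.8726
φ2=120.0° → target in arm frame (-0.0540, 0.0708)
  e−x'=0.1240;  (l²−L²−(e−x')²−y'²−z²)/2L = -0.2040
  √(A²+B²)=0.3580;  θ2 = -1.2173+2.1770 ≈ 0.9597
arm 3 (φ=240.0°): x'=0.0883, y'=0.0113
  A cos θ + B sin θ = C:  -0.0183·cos θ + -0.3359·sin θ = -0.1045
  θ3 = atan2(B,A) + arccos(C/0.3364) = 0.2614

θ₁ = 0.8726, θ₂ = 0.9597, θ₃ = 0.2614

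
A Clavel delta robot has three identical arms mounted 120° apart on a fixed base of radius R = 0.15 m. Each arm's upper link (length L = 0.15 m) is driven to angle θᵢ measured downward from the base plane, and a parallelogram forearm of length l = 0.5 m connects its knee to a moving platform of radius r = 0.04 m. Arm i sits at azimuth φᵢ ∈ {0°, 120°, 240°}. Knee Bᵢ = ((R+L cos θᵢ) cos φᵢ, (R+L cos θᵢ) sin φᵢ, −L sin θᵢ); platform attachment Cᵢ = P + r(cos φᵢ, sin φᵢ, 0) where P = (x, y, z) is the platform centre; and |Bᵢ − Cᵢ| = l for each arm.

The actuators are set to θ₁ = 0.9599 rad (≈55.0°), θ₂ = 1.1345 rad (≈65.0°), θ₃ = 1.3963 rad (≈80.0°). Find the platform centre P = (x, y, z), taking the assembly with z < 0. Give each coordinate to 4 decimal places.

O1 = (0.1960·cos0.0°, 0.1960·sin0.0°, -0.1229) = (0.1960, 0.0000, -0.1229)
arm 2 at φ=120.0°: e+L cos θ2 = 0.1734;  O2 = (-0.0867, 0.1502, -0.1359)
O3 = (0.1360·cos240.0°, 0.1360·sin240.0°, -0.1477) = (-0.0680, -0.1178, -0.1477)
subtract pairs → two planes through P
[-0.5655 0.3003 -0.0262]·P = -0.0050;  [-0.5281 -0.2356 -0.0497]·P = -0.0132
Cramer: x(z) = 0.0176-0.0723z;  y(z) = 0.0166-0.0490z
into |P−O₁|² = l²: 1.0076z² + 0.2699z + -0.2028 = 0;  Δ = 0.8902;  z = -0.6021 or 0.3342 → z<0 root = -0.6021
x = 0.0611, y = 0.0460

(0.0611, 0.0460, -0.6021)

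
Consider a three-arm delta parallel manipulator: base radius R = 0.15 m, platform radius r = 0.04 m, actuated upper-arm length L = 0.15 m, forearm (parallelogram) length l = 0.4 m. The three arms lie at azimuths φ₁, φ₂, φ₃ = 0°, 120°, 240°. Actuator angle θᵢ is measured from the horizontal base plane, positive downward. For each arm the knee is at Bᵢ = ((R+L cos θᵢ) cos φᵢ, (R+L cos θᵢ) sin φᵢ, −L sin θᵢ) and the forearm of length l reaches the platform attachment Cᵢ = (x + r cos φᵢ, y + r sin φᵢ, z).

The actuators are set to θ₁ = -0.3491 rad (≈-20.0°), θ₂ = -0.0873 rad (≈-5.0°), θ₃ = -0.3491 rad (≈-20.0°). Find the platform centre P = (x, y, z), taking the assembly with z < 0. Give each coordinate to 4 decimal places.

arm 1 at φ=0.0°: ρ1 = 0.2510;  S1 = (0.2510, 0.0000, 0.0513)
arm 2 at φ=120.0°: ρ2 = 0.2594;  S2 = (-0.1297, 0.2247, 0.0131)
arm 3 at φ=240.0°: ρ3 = 0.2510;  S3 = (-0.1255, -0.2173, 0.0513)
eliminate P² terms by subtracting sphere 1 from 2 and 3
linear system: -0.7613x+0.4493y = 0.0019−-0.0765z; -0.7529x+-0.4347y = 0.0000−0.0000z
Cramer: x(z) = -0.0012-0.0497z;  y(z) = 0.0021+0.0860z
sphere 1 gives Az²+Bz+C=0 with A=1.0099, B=-0.0772, C=-0.0938;  B²−4AC=0.3848;  roots -0.2689, 0.3453;  negative root z = -0.2689
x = 0.0121, y = -0.0210

(0.0121, -0.0210, -0.2689)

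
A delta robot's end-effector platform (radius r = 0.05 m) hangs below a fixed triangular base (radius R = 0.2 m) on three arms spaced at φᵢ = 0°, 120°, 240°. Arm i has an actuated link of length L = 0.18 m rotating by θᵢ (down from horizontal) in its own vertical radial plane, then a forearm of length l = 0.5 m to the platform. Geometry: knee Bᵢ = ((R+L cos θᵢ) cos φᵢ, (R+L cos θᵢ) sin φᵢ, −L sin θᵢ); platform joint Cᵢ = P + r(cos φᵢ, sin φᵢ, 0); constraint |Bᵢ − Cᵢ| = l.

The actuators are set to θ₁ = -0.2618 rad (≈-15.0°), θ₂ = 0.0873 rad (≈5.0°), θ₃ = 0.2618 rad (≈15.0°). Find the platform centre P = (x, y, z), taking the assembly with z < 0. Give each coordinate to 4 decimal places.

(0.0595, 0.0223, -0.3772)

φ1=0.0°: virtual centre (0.3239, 0.0000, 0.0466), radius l
φ2=120.0°: virtual centre (-0.1647, 0.2852, -0.0157), radius l
O3 = (0.3239·cos240.0°, 0.3239·sin240.0°, -0.0466) = (-0.1619, -0.2805, -0.0466)
|O₂|²−|O₁|² = 0.0016;  |O₃|²−|O₁|² = 0.0000
[-0.9770 0.5704 -0.1246]·P = 0.0016;  [-0.9716 -0.5610 -0.1864]·P = 0.0000
Cramer: x(z) = -0.0008-0.1598z;  y(z) = 0.0014-0.0554z
into |P−O₁|² = l²: 1.0286z² + 0.0105z + -0.1424 = 0;  Δ = 0.5860;  z = -0.3772 or 0.3670 → z<0 root = -0.3772
x = 0.0595, y = 0.0223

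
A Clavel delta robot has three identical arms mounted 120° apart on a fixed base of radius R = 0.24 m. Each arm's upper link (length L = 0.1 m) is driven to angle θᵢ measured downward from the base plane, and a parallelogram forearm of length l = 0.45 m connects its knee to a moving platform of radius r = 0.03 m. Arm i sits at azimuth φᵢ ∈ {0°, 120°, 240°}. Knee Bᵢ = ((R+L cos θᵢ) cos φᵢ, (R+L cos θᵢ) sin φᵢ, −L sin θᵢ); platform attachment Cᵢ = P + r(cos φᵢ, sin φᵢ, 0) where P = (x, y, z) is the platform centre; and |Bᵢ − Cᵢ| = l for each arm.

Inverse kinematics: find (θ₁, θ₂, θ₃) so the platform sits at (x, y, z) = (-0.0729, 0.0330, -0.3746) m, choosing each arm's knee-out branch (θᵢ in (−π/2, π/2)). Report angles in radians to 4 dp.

θ₁ = 0.9603, θ₂ = 0.0001, θ₃ = 0.4363

φ1=0.0° → target in arm frame (-0.0729, 0.0330)
  A cos θ + B sin θ = C:  0.2829·cos θ + -0.3746·sin θ = -0.1447
  θ1 = atan2(B,A) + arccos(C/0.4694) = 0.9603
rotate P by −φ2: (0.0650, 0.0466, -0.3746)
  A cos θ + B sin θ = C:  0.1450·cos θ + -0.3746·sin θ = 0.1449
  √(A²+B²)=0.4017;  θ2 = -1.2015+1.2017 ≈ 0.0001
φ3=240.0° → target in arm frame (0.0079, -0.0796)
  A cos θ + B sin θ = C:  0.2021·cos θ + -0.3746·sin θ = 0.0249
  θ3 = atan2(B,A) + arccos(C/0.4257) = 0.4363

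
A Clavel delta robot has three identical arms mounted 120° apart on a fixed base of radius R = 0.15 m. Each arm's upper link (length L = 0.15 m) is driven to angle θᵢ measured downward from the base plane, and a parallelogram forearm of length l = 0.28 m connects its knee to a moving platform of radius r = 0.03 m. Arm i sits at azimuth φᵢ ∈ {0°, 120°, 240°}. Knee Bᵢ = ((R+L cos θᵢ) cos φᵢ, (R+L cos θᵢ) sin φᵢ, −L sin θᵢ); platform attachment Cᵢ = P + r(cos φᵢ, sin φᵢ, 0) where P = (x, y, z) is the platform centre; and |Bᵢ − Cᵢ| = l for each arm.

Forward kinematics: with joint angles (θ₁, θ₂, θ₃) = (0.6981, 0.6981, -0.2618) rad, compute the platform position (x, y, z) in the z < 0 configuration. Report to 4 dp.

(-0.0325, -0.0563, -0.1573)

φ1=0.0°: virtual centre (0.2349, 0.0000, -0.0964), radius l
arm 2 at φ=120.0°: (R−r)+L cos θ2 = 0.2349;  S2 = (-0.1175, 0.2034, -0.0964)
arm 3 at φ=240.0°: (R−r)+L cos θ3 = 0.2649;  S3 = (-0.1324, -0.2294, 0.0388)
|S₂|²−|S₁|² = 0.0000;  |S₃|²−|S₁|² = 0.0072
linear system: -0.7047x+0.4069y = 0.0000−0.0000z; -0.7347x+-0.4588y = 0.0072−0.2705z
Cramer: x(z) = -0.0047+0.1769z;  y(z) = -0.0081+0.3063z
sphere 1 gives Az²+Bz+C=0 with A=1.1251, B=0.1031, C=-0.0116;  B²−4AC=0.0629;  roots -0.1573, 0.0657;  negative root z = -0.1573
x = -0.0325, y = -0.0563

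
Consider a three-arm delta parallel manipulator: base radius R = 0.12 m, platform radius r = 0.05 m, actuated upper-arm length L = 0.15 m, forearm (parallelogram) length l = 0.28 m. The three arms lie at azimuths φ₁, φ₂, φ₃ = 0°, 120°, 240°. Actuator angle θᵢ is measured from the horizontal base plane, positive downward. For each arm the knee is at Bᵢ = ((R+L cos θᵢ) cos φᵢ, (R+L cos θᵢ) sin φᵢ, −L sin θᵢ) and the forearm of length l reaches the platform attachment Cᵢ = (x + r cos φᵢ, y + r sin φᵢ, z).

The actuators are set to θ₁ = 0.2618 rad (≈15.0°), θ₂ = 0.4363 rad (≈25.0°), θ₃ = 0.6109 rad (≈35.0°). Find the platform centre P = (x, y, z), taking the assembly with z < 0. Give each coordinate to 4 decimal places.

(0.0323, 0.0197, -0.2502)

φ1=0.0°: virtual centre (0.2149, 0.0000, -0.0388), radius l
O2 = (0.2059·cos120.0°, 0.2059·sin120.0°, -0.0634) = (-0.1030, 0.1784, -0.0634)
φ3=240.0°: virtual centre (-0.0964, -0.1670, -0.0860), radius l
eliminate P² terms by subtracting sphere 1 from 2 and 3
[-0.6357 0.3567 -0.0491]·P = -0.0013;  [-0.6226 -0.3341 -0.0944]·P = -0.0031
Cramer: x(z) = 0.0035-0.1153z;  y(z) = 0.0027-0.0678z
sphere 1 gives Az²+Bz+C=0 with A=1.0179, B=0.1260, C=-0.0322;  B²−4AC=0.1470;  roots -0.2502, 0.1264;  negative root z = -0.2502
x = 0.0323, y = 0.0197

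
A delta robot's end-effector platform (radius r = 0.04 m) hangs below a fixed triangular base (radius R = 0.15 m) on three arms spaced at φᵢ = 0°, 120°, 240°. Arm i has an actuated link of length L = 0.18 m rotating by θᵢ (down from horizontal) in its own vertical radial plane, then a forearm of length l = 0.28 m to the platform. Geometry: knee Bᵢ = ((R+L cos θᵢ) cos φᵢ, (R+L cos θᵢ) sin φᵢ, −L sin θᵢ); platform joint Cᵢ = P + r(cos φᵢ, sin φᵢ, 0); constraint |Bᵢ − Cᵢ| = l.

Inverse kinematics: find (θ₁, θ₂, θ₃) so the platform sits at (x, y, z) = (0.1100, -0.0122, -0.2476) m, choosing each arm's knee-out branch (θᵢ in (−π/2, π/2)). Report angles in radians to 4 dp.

arm 1 (φ=0.0°): x'=0.1100, y'=-0.0122
  A=0.0000, B=-0.2476, C=(l²−L²−A²−y'²−z²)/(2L)=-0.0429
  γ=atan2(-0.2476,0.0000)=-1.5708;  ψ=arccos(-0.1734)=1.7451;  θ1=γ+ψ≈0.1743
φ2=120.0° → target in arm frame (-0.0656, -0.0892)
  e−x'=0.1756;  (l²−L²−(e−x')²−y'²−z²)/2L = -0.1502
  θ2 = atan2(B,A) + arccos(C/0.3035) = 1.1345
rotate P by −φ3: (-0.0444, 0.1014, -0.2476)
  e−x'=0.1544;  (l²−L²−(e−x')²−y'²−z²)/2L = -0.1373
  √(A²+B²)=0.2918;  θ3 = -1.0131+2.0607 ≈ 1.0476

θ₁ = 0.1743, θ₂ = 1.1345, θ₃ = 1.0476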